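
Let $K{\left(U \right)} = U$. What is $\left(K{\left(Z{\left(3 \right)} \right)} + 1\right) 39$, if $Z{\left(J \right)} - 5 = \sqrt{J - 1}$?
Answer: $234 + 39 \sqrt{2} \approx 289.15$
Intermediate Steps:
$Z{\left(J \right)} = 5 + \sqrt{-1 + J}$ ($Z{\left(J \right)} = 5 + \sqrt{J - 1} = 5 + \sqrt{-1 + J}$)
$\left(K{\left(Z{\left(3 \right)} \right)} + 1\right) 39 = \left(\left(5 + \sqrt{-1 + 3}\right) + 1\right) 39 = \left(\left(5 + \sqrt{2}\right) + 1\right) 39 = \left(6 + \sqrt{2}\right) 39 = 234 + 39 \sqrt{2}$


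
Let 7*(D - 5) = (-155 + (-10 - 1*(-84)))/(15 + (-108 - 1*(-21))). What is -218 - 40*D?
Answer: -2971/7 ≈ -424.43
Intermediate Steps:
D = 289/56 (D = 5 + ((-155 + (-10 - 1*(-84)))/(15 + (-108 - 1*(-21))))/7 = 5 + ((-155 + (-10 + 84))/(15 + (-108 + 21)))/7 = 5 + ((-155 + 74)/(15 - 87))/7 = 5 + (-81/(-72))/7 = 5 + (-81*(-1/72))/7 = 5 + (⅐)*(9/8) = 5 + 9/56 = 289/56 ≈ 5.1607)
-218 - 40*D = -218 - 40*289/56 = -218 - 1445/7 = -2971/7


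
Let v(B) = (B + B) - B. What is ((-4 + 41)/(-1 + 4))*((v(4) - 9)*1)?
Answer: -185/3 ≈ -61.667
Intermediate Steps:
v(B) = B (v(B) = 2*B - B = B)
((-4 + 41)/(-1 + 4))*((v(4) - 9)*1) = ((-4 + 41)/(-1 + 4))*((4 - 9)*1) = (37/3)*(-5*1) = (37*(1/3))*(-5) = (37/3)*(-5) = -185/3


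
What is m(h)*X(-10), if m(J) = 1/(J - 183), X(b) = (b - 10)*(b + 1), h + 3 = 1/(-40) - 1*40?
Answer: -7200/9041 ≈ -0.79637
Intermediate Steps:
h = -1721/40 (h = -3 + (1/(-40) - 1*40) = -3 + (1*(-1/40) - 40) = -3 + (-1/40 - 40) = -3 - 1601/40 = -1721/40 ≈ -43.025)
X(b) = (1 + b)*(-10 + b) (X(b) = (-10 + b)*(1 + b) = (1 + b)*(-10 + b))
m(J) = 1/(-183 + J)
m(h)*X(-10) = (-10 + (-10)**2 - 9*(-10))/(-183 - 1721/40) = (-10 + 100 + 90)/(-9041/40) = -40/9041*180 = -7200/9041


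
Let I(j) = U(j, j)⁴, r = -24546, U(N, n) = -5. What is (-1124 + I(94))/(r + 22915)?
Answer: 499/1631 ≈ 0.30595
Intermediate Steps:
I(j) = 625 (I(j) = (-5)⁴ = 625)
(-1124 + I(94))/(r + 22915) = (-1124 + 625)/(-24546 + 22915) = -499/(-1631) = -499*(-1/1631) = 499/1631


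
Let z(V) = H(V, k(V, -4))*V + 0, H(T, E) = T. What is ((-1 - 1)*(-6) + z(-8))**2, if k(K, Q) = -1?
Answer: 5776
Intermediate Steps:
z(V) = V**2 (z(V) = V*V + 0 = V**2 + 0 = V**2)
((-1 - 1)*(-6) + z(-8))**2 = ((-1 - 1)*(-6) + (-8)**2)**2 = (-2*(-6) + 64)**2 = (12 + 64)**2 = 76**2 = 5776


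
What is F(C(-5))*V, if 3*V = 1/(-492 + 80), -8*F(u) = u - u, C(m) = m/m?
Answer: 0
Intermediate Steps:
C(m) = 1
F(u) = 0 (F(u) = -(u - u)/8 = -⅛*0 = 0)
V = -1/1236 (V = 1/(3*(-492 + 80)) = (⅓)/(-412) = (⅓)*(-1/412) = -1/1236 ≈ -0.00080906)
F(C(-5))*V = 0*(-1/1236) = 0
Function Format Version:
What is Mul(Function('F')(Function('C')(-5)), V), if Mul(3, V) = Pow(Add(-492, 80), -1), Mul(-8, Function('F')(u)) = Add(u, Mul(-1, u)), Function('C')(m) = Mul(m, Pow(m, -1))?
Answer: 0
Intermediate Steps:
Function('C')(m) = 1
Function('F')(u) = 0 (Function('F')(u) = Mul(Rational(-1, 8), Add(u, Mul(-1, u))) = Mul(Rational(-1, 8), 0) = 0)
V = Rational(-1, 1236) (V = Mul(Rational(1, 3), Pow(Add(-492, 80), -1)) = Mul(Rational(1, 3), Pow(-412, -1)) = Mul(Rational(1, 3), Rational(-1, 412)) = Rational(-1, 1236) ≈ -0.00080906)
Mul(Function('F')(Function('C')(-5)), V) = Mul(0, Rational(-1, 1236)) = 0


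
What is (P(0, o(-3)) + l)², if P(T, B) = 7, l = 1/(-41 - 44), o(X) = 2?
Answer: 352836/7225 ≈ 48.835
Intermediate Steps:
l = -1/85 (l = 1/(-85) = -1/85 ≈ -0.011765)
(P(0, o(-3)) + l)² = (7 - 1/85)² = (594/85)² = 352836/7225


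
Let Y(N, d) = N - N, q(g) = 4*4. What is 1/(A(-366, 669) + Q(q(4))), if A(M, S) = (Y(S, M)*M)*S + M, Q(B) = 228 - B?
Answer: -1/154 ≈ -0.0064935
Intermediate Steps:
q(g) = 16
Y(N, d) = 0
A(M, S) = M (A(M, S) = (0*M)*S + M = 0*S + M = 0 + M = M)
1/(A(-366, 669) + Q(q(4))) = 1/(-366 + (228 - 1*16)) = 1/(-366 + (228 - 16)) = 1/(-366 + 212) = 1/(-154) = -1/154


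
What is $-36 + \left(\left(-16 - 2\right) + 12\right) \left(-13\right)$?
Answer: $42$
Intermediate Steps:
$-36 + \left(\left(-16 - 2\right) + 12\right) \left(-13\right) = -36 + \left(-18 + 12\right) \left(-13\right) = -36 - -78 = -36 + 78 = 42$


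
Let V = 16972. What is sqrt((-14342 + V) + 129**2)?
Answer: sqrt(19271) ≈ 138.82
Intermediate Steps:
sqrt((-14342 + V) + 129**2) = sqrt((-14342 + 16972) + 129**2) = sqrt(2630 + 16641) = sqrt(19271)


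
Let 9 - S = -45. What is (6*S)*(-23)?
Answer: -7452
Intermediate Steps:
S = 54 (S = 9 - 1*(-45) = 9 + 45 = 54)
(6*S)*(-23) = (6*54)*(-23) = 324*(-23) = -7452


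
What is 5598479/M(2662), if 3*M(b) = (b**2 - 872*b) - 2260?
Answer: 16795437/4762720 ≈ 3.5264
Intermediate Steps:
M(b) = -2260/3 - 872*b/3 + b**2/3 (M(b) = ((b**2 - 872*b) - 2260)/3 = (-2260 + b**2 - 872*b)/3 = -2260/3 - 872*b/3 + b**2/3)
5598479/M(2662) = 5598479/(-2260/3 - 872/3*2662 + (1/3)*2662**2) = 5598479/(-2260/3 - 2321264/3 + (1/3)*7086244) = 5598479/(-2260/3 - 2321264/3 + 7086244/3) = 5598479/(4762720/3) = 5598479*(3/4762720) = 16795437/4762720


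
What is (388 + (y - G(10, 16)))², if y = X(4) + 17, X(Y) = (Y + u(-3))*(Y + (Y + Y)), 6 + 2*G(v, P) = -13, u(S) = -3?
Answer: 727609/4 ≈ 1.8190e+5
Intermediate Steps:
G(v, P) = -19/2 (G(v, P) = -3 + (½)*(-13) = -3 - 13/2 = -19/2)
X(Y) = 3*Y*(-3 + Y) (X(Y) = (Y - 3)*(Y + (Y + Y)) = (-3 + Y)*(Y + 2*Y) = (-3 + Y)*(3*Y) = 3*Y*(-3 + Y))
y = 29 (y = 3*4*(-3 + 4) + 17 = 3*4*1 + 17 = 12 + 17 = 29)
(388 + (y - G(10, 16)))² = (388 + (29 - 1*(-19/2)))² = (388 + (29 + 19/2))² = (388 + 77/2)² = (853/2)² = 727609/4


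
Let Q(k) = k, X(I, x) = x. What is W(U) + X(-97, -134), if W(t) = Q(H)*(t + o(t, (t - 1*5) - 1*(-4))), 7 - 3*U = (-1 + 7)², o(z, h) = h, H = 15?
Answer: -439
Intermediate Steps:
U = -29/3 (U = 7/3 - (-1 + 7)²/3 = 7/3 - ⅓*6² = 7/3 - ⅓*36 = 7/3 - 12 = -29/3 ≈ -9.6667)
W(t) = -15 + 30*t (W(t) = 15*(t + ((t - 1*5) - 1*(-4))) = 15*(t + ((t - 5) + 4)) = 15*(t + ((-5 + t) + 4)) = 15*(t + (-1 + t)) = 15*(-1 + 2*t) = -15 + 30*t)
W(U) + X(-97, -134) = (-15 + 30*(-29/3)) - 134 = (-15 - 290) - 134 = -305 - 134 = -439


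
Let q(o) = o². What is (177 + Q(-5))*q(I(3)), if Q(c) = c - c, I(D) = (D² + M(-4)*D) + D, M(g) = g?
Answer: 0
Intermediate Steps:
I(D) = D² - 3*D (I(D) = (D² - 4*D) + D = D² - 3*D)
Q(c) = 0
(177 + Q(-5))*q(I(3)) = (177 + 0)*(3*(-3 + 3))² = 177*(3*0)² = 177*0² = 177*0 = 0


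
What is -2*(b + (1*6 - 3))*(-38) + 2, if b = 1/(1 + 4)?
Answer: 1226/5 ≈ 245.20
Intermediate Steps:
b = 1/5 ≈ 0.20000
-2*(b + (1*6 - 3))*(-38) + 2 = -2*(1/5 + (1*6 - 3))*(-38) + 2 = -2*(1/5 + (6 - 3))*(-38) + 2 = -2*(1/5 + 3)*(-38) + 2 = -2*16/5*(-38) + 2 = -32/5*(-38) + 2 = 1216/5 + 2 = 1226/5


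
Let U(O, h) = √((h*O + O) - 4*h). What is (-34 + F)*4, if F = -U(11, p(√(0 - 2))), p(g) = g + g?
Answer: -136 - 4*√(11 + 14*I*√2) ≈ -152.41 - 9.6538*I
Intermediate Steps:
p(g) = 2*g
U(O, h) = √(O - 4*h + O*h) (U(O, h) = √((O*h + O) - 4*h) = √((O + O*h) - 4*h) = √(O - 4*h + O*h))
F = -√(11 + 14*I*√2) (F = -√(11 - 8*√(0 - 2) + 11*(2*√(0 - 2))) = -√(11 - 8*√(-2) + 11*(2*√(-2))) = -√(11 - 8*I*√2 + 11*(2*(I*√2))) = -√(11 - 8*I*√2 + 11*(2*I*√2)) = -√(11 - 8*I*√2 + 22*I*√2) = -√(11 + 14*I*√2) ≈ -4.1018 - 2.4135*I)
(-34 + F)*4 = (-34 - √(11 + 14*I*√2))*4 = -136 - 4*√(11 + 14*I*√2)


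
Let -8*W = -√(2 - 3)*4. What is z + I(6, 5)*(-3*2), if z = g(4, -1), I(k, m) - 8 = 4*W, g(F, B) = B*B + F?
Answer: -43 - 12*I ≈ -43.0 - 12.0*I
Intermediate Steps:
W = I/2 (W = -(-√(2 - 3))*4/8 = -(-√(-1))*4/8 = -(-I)*4/8 = -(-1)*I/2 = I/2 ≈ 0.5*I)
g(F, B) = F + B² (g(F, B) = B² + F = F + B²)
I(k, m) = 8 + 2*I (I(k, m) = 8 + 4*(I/2) = 8 + 2*I)
z = 5 (z = 4 + (-1)² = 4 + 1 = 5)
z + I(6, 5)*(-3*2) = 5 + (8 + 2*I)*(-3*2) = 5 + (8 + 2*I)*(-6) = 5 + (-48 - 12*I) = -43 - 12*I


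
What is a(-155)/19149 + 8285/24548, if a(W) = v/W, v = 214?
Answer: 24585413803/72860796060 ≈ 0.33743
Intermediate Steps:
a(W) = 214/W
a(-155)/19149 + 8285/24548 = (214/(-155))/19149 + 8285/24548 = (214*(-1/155))*(1/19149) + 8285*(1/24548) = -214/155*1/19149 + 8285/24548 = -214/2968095 + 8285/24548 = 24585413803/72860796060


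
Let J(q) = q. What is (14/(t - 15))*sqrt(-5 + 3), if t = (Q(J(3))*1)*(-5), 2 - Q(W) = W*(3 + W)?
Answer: 14*I*sqrt(2)/65 ≈ 0.3046*I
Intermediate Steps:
Q(W) = 2 - W*(3 + W)
t = 80 (t = ((2 - 1*3**2 - 3*3)*1)*(-5) = ((2 - 1*9 - 9)*1)*(-5) = ((2 - 9 - 9)*1)*(-5) = -16*1*(-5) = -16*(-5) = 80)
(14/(t - 15))*sqrt(-5 + 3) = (14/(80 - 15))*sqrt(-5 + 3) = (14/65)*sqrt(-2) = ((1/65)*14)*(I*sqrt(2)) = 14*(I*sqrt(2))/65 = 14*I*sqrt(2)/65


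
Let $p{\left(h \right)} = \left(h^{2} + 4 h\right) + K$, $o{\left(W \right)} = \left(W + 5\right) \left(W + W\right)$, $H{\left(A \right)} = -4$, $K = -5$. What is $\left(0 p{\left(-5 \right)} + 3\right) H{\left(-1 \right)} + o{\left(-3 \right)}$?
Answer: $-24$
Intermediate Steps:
$o{\left(W \right)} = 2 W \left(5 + W\right)$ ($o{\left(W \right)} = \left(5 + W\right) 2 W = 2 W \left(5 + W\right)$)
$p{\left(h \right)} = -5 + h^{2} + 4 h$ ($p{\left(h \right)} = \left(h^{2} + 4 h\right) - 5 = -5 + h^{2} + 4 h$)
$\left(0 p{\left(-5 \right)} + 3\right) H{\left(-1 \right)} + o{\left(-3 \right)} = \left(0 \left(-5 + \left(-5\right)^{2} + 4 \left(-5\right)\right) + 3\right) \left(-4\right) + 2 \left(-3\right) \left(5 - 3\right) = \left(0 \left(-5 + 25 - 20\right) + 3\right) \left(-4\right) + 2 \left(-3\right) 2 = \left(0 \cdot 0 + 3\right) \left(-4\right) - 12 = \left(0 + 3\right) \left(-4\right) - 12 = 3 \left(-4\right) - 12 = -12 - 12 = -24$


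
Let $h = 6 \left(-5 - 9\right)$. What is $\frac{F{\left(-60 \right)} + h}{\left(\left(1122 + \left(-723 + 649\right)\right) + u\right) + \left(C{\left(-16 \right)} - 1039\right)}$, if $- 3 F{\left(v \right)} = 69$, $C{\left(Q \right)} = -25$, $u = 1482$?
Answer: $- \frac{107}{1466} \approx -0.072988$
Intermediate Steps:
$h = -84$ ($h = 6 \left(-14\right) = -84$)
$F{\left(v \right)} = -23$ ($F{\left(v \right)} = \left(- \frac{1}{3}\right) 69 = -23$)
$\frac{F{\left(-60 \right)} + h}{\left(\left(1122 + \left(-723 + 649\right)\right) + u\right) + \left(C{\left(-16 \right)} - 1039\right)} = \frac{-23 - 84}{\left(\left(1122 + \left(-723 + 649\right)\right) + 1482\right) - 1064} = - \frac{107}{\left(\left(1122 - 74\right) + 1482\right) - 1064} = - \frac{107}{\left(1048 + 1482\right) - 1064} = - \frac{107}{2530 - 1064} = - \frac{107}{1466}$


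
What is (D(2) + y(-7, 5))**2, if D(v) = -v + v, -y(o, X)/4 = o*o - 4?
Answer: 32400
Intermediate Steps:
y(o, X) = 16 - 4*o**2 (y(o, X) = -4*(o*o - 4) = -4*(o**2 - 4) = -4*(-4 + o**2) = 16 - 4*o**2)
D(v) = 0
(D(2) + y(-7, 5))**2 = (0 + (16 - 4*(-7)**2))**2 = (0 + (16 - 4*49))**2 = (0 + (16 - 196))**2 = (0 - 180)**2 = (-180)**2 = 32400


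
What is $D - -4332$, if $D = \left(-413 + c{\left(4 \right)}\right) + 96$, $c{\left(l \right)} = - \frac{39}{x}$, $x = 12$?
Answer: $\frac{16047}{4} \approx 4011.8$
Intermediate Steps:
$c{\left(l \right)} = - \frac{13}{4}$ ($c{\left(l \right)} = - \frac{39}{12} = \left(-39\right) \frac{1}{12} = - \frac{13}{4}$)
$D = - \frac{1281}{4}$ ($D = \left(-413 - \frac{13}{4}\right) + 96 = - \frac{1665}{4} + 96 = - \frac{1281}{4} \approx -320.25$)
$D - -4332 = - \frac{1281}{4} - -4332 = - \frac{1281}{4} + 4332 = \frac{16047}{4}$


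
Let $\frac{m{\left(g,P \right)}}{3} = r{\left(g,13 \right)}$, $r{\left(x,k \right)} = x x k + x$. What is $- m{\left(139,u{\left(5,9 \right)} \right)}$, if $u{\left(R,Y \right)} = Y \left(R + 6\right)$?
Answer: $-753936$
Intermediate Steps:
$u{\left(R,Y \right)} = Y \left(6 + R\right)$
$r{\left(x,k \right)} = x + k x^{2}$ ($r{\left(x,k \right)} = x^{2} k + x = k x^{2} + x = x + k x^{2}$)
$m{\left(g,P \right)} = 3 g \left(1 + 13 g\right)$
$- m{\left(139,u{\left(5,9 \right)} \right)} = - 3 \cdot 139 \left(1 + 13 \cdot 139\right) = - 3 \cdot 139 \left(1 + 1807\right) = - 3 \cdot 139 \cdot 1808 = \left(-1\right) 753936 = -753936$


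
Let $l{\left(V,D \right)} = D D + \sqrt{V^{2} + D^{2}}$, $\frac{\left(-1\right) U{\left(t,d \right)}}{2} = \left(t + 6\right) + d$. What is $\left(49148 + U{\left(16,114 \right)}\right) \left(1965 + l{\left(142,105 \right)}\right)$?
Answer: $634899240 + 48876 \sqrt{31189} \approx 6.4353 \cdot 10^{8}$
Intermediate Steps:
$U{\left(t,d \right)} = -12 - 2 d - 2 t$ ($U{\left(t,d \right)} = - 2 \left(\left(t + 6\right) + d\right) = - 2 \left(\left(6 + t\right) + d\right) = - 2 \left(6 + d + t\right) = -12 - 2 d - 2 t$)
$l{\left(V,D \right)} = D^{2} + \sqrt{D^{2} + V^{2}}$
$\left(49148 + U{\left(16,114 \right)}\right) \left(1965 + l{\left(142,105 \right)}\right) = \left(49148 - 272\right) \left(1965 + \left(105^{2} + \sqrt{105^{2} + 142^{2}}\right)\right) = \left(49148 - 272\right) \left(1965 + \left(11025 + \sqrt{11025 + 20164}\right)\right) = \left(49148 - 272\right) \left(1965 + \left(11025 + \sqrt{31189}\right)\right) = 48876 \left(12990 + \sqrt{31189}\right) = 634899240 + 48876 \sqrt{31189}$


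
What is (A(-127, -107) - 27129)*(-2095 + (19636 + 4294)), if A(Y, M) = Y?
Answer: -595134760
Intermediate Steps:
(A(-127, -107) - 27129)*(-2095 + (19636 + 4294)) = (-127 - 27129)*(-2095 + (19636 + 4294)) = -27256*(-2095 + 23930) = -27256*21835 = -595134760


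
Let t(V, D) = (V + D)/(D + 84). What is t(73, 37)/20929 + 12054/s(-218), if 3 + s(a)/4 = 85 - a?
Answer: 462511971/46043800 ≈ 10.045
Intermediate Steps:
t(V, D) = (D + V)/(84 + D)
s(a) = 328 - 4*a (s(a) = -12 + 4*(85 - a) = -12 + (340 - 4*a) = 328 - 4*a)
t(73, 37)/20929 + 12054/s(-218) = ((37 + 73)/(84 + 37))/20929 + 12054/(328 - 4*(-218)) = (110/121)*(1/20929) + 12054/(328 + 872) = ((1/121)*110)*(1/20929) + 12054/1200 = (10/11)*(1/20929) + 12054*(1/1200) = 10/230219 + 2009/200 = 462511971/46043800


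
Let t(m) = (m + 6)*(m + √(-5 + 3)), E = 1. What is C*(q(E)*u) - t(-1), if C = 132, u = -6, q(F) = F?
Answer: -787 - 5*I*√2 ≈ -787.0 - 7.0711*I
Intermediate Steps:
t(m) = (6 + m)*(m + I*√2) (t(m) = (6 + m)*(m + √(-2)) = (6 + m)*(m + I*√2))
C*(q(E)*u) - t(-1) = 132*(1*(-6)) - ((-1)² + 6*(-1) + 6*I*√2 + I*(-1)*√2) = 132*(-6) - (1 - 6 + 6*I*√2 - I*√2) = -792 - (-5 + 5*I*√2) = -792 + (5 - 5*I*√2) = -787 - 5*I*√2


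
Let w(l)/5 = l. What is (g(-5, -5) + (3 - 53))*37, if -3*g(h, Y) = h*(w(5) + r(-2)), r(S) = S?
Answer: -1295/3 ≈ -431.67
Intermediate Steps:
w(l) = 5*l
g(h, Y) = -23*h/3 (g(h, Y) = -h*(5*5 - 2)/3 = -h*(25 - 2)/3 = -h*23/3 = -23*h/3)
(g(-5, -5) + (3 - 53))*37 = (-23/3*(-5) + (3 - 53))*37 = (115/3 - 50)*37 = -35/3*37 = -1295/3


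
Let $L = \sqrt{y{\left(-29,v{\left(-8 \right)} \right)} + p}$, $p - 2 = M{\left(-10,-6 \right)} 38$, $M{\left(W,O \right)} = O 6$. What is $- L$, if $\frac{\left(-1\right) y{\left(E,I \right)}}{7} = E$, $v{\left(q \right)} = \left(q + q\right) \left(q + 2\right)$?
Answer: $- i \sqrt{1163} \approx - 34.103 i$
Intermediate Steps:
$M{\left(W,O \right)} = 6 O$
$p = -1366$ ($p = 2 + 6 \left(-6\right) 38 = 2 - 1368 = -1366$)
$v{\left(q \right)} = 2 q \left(2 + q\right)$
$y{\left(E,I \right)} = - 7 E$
$L = i \sqrt{1163}$ ($L = \sqrt{\left(-7\right) \left(-29\right) - 1366} = \sqrt{203 - 1366} = \sqrt{-1163} = i \sqrt{1163} \approx 34.103 i$)
$- L = - i \sqrt{1163}$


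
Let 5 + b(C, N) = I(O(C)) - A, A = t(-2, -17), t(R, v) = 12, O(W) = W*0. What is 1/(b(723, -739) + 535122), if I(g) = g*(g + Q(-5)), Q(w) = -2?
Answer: 1/535105 ≈ 1.8688e-6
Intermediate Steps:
O(W) = 0
A = 12
I(g) = g*(-2 + g) (I(g) = g*(g - 2) = g*(-2 + g))
b(C, N) = -17 (b(C, N) = -5 + (0*(-2 + 0) - 1*12) = -5 + (0*(-2) - 12) = -5 + (0 - 12) = -5 - 12 = -17)
1/(b(723, -739) + 535122) = 1/(-17 + 535122) = 1/535105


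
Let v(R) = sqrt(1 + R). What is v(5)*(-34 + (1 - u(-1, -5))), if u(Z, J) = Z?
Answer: -32*sqrt(6) ≈ -78.384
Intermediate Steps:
v(5)*(-34 + (1 - u(-1, -5))) = sqrt(1 + 5)*(-34 + (1 - 1*(-1))) = sqrt(6)*(-34 + (1 + 1)) = sqrt(6)*(-34 + 2) = sqrt(6)*(-32) = -32*sqrt(6)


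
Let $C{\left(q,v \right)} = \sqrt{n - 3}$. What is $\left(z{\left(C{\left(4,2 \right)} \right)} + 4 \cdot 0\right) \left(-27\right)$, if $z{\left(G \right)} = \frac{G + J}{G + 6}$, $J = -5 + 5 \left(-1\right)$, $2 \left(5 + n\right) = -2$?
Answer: $\frac{153}{5} - \frac{144 i}{5} \approx 30.6 - 28.8 i$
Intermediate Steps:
$n = -6$ ($n = -5 + \frac{1}{2} \left(-2\right) = -5 - 1 = -6$)
$C{\left(q,v \right)} = 3 i$ ($C{\left(q,v \right)} = \sqrt{-6 - 3} = \sqrt{-9} = 3 i$)
$J = -10$ ($J = -5 - 5 = -10$)
$z{\left(G \right)} = \frac{-10 + G}{6 + G}$ ($z{\left(G \right)} = \frac{G - 10}{G + 6} = \frac{-10 + G}{6 + G}$)
$\left(z{\left(C{\left(4,2 \right)} \right)} + 4 \cdot 0\right) \left(-27\right) = \left(\frac{-10 + 3 i}{6 + 3 i} + 4 \cdot 0\right) \left(-27\right) = \left(\frac{6 - 3 i}{45} \left(-10 + 3 i\right) + 0\right) \left(-27\right) = \left(\frac{\left(-10 + 3 i\right) \left(6 - 3 i\right)}{45} + 0\right) \left(-27\right) = \frac{\left(-10 + 3 i\right) \left(6 - 3 i\right)}{45} \left(-27\right) = - \frac{3 \left(-10 + 3 i\right) \left(6 - 3 i\right)}{5}$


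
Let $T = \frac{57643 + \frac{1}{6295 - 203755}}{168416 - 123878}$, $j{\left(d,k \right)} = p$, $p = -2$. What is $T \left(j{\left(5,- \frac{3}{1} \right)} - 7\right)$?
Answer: $- \frac{11382186779}{977163720} \approx -11.648$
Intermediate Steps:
$j{\left(d,k \right)} = -2$
$T = \frac{11382186779}{8794473480}$ ($T = \frac{57643 + \frac{1}{-197460}}{44538} = \left(57643 - \frac{1}{197460}\right) \frac{1}{44538} = \frac{11382186779}{197460} \cdot \frac{1}{44538} = \frac{11382186779}{8794473480} \approx 1.2942$)
$T \left(j{\left(5,- \frac{3}{1} \right)} - 7\right) = \frac{11382186779 \left(-2 - 7\right)}{8794473480} = \frac{11382186779}{8794473480} \left(-9\right) = - \frac{11382186779}{977163720}$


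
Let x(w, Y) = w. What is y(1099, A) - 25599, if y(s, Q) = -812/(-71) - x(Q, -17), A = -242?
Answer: -1799535/71 ≈ -25346.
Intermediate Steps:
y(s, Q) = 812/71 - Q (y(s, Q) = -812/(-71) - Q = -812*(-1/71) - Q = 812/71 - Q)
y(1099, A) - 25599 = (812/71 - 1*(-242)) - 25599 = (812/71 + 242) - 25599 = 17994/71 - 25599 = -1799535/71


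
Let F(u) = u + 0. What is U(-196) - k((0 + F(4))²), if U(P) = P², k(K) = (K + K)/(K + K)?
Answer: 38415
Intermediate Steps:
F(u) = u
k(K) = 1 (k(K) = (2*K)/((2*K)) = (2*K)*(1/(2*K)) = 1)
U(-196) - k((0 + F(4))²) = (-196)² - 1*1 = 38416 - 1 = 38415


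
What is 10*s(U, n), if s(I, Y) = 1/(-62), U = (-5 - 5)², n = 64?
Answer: -5/31 ≈ -0.16129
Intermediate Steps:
U = 100 (U = (-10)² = 100)
s(I, Y) = -1/62
10*s(U, n) = 10*(-1/62) = -5/31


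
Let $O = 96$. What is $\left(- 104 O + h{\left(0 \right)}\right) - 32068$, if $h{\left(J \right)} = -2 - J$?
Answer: $-42054$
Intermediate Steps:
$\left(- 104 O + h{\left(0 \right)}\right) - 32068 = \left(\left(-104\right) 96 - 2\right) - 32068 = \left(-9984 + \left(-2 + 0\right)\right) - 32068 = \left(-9984 - 2\right) - 32068 = -9986 - 32068 = -42054$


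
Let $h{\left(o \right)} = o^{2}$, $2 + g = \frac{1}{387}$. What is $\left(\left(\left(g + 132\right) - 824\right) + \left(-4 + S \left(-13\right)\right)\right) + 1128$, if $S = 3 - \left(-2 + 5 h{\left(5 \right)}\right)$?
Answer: $\frac{770131}{387} \approx 1990.0$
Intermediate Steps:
$g = - \frac{773}{387}$ ($g = -2 + \frac{1}{387} = - \frac{773}{387} \approx -1.9974$)
$S = -120$ ($S = 3 + \left(- 5 \cdot 5^{2} + 2\right) = 3 + \left(\left(-5\right) 25 + 2\right) = 3 + \left(-125 + 2\right) = 3 - 123 = -120$)
$\left(\left(\left(g + 132\right) - 824\right) + \left(-4 + S \left(-13\right)\right)\right) + 1128 = \left(\left(\left(- \frac{773}{387} + 132\right) - 824\right) - -1556\right) + 1128 = \left(\left(\frac{50311}{387} - 824\right) + \left(-4 + 1560\right)\right) + 1128 = \left(- \frac{268577}{387} + 1556\right) + 1128 = \frac{333595}{387} + 1128 = \frac{770131}{387}$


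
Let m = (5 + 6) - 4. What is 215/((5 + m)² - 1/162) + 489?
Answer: 11441733/23327 ≈ 490.49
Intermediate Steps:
m = 7 (m = 11 - 4 = 7)
215/((5 + m)² - 1/162) + 489 = 215/((5 + 7)² - 1/162) + 489 = 215/(12² - 1*1/162) + 489 = 215/(144 - 1/162) + 489 = 215/(23327/162) + 489 = 215*(162/23327) + 489 = 34830/23327 + 489 = 11441733/23327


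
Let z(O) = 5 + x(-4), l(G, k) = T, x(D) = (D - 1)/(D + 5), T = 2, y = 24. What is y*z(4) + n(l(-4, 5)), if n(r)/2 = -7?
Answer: -14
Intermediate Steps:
x(D) = (-1 + D)/(5 + D)
l(G, k) = 2
n(r) = -14 (n(r) = 2*(-7) = -14)
z(O) = 0 (z(O) = 5 + (-1 - 4)/(5 - 4) = 5 - 5/1 = 5 + 1*(-5) = 5 - 5 = 0)
y*z(4) + n(l(-4, 5)) = 24*0 - 14 = 0 - 14 = -14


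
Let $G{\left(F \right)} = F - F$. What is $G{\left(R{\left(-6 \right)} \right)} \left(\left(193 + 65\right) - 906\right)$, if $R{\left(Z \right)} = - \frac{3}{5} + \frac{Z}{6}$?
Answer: $0$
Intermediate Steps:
$R{\left(Z \right)} = - \frac{3}{5} + \frac{Z}{6}$ ($R{\left(Z \right)} = \left(-3\right) \frac{1}{5} + Z \frac{1}{6} = - \frac{3}{5} + \frac{Z}{6}$)
$G{\left(F \right)} = 0$
$G{\left(R{\left(-6 \right)} \right)} \left(\left(193 + 65\right) - 906\right) = 0 \left(\left(193 + 65\right) - 906\right) = 0 \left(258 - 906\right) = 0 \left(-648\right) = 0$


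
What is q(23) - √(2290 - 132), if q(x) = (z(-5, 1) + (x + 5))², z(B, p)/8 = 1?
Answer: 1296 - √2158 ≈ 1249.5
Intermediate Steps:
z(B, p) = 8 (z(B, p) = 8*1 = 8)
q(x) = (13 + x)² (q(x) = (8 + (x + 5))² = (8 + (5 + x))² = (13 + x)²)
q(23) - √(2290 - 132) = (13 + 23)² - √(2290 - 132) = 36² - √2158 = 1296 - √2158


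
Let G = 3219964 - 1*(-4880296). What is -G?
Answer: -8100260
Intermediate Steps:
G = 8100260 (G = 3219964 + 4880296 = 8100260)
-G = -1*8100260 = -8100260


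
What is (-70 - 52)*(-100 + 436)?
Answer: -40992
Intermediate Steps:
(-70 - 52)*(-100 + 436) = -122*336 = -40992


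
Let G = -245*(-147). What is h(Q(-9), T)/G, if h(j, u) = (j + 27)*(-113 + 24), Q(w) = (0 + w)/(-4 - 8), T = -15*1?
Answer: -3293/48020 ≈ -0.068576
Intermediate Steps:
T = -15
G = 36015
Q(w) = -w/12 (Q(w) = w/(-12) = w*(-1/12) = -w/12)
h(j, u) = -2403 - 89*j (h(j, u) = (27 + j)*(-89) = -2403 - 89*j)
h(Q(-9), T)/G = (-2403 - (-89)*(-9)/12)/36015 = (-2403 - 89*¾)*(1/36015) = (-2403 - 267/4)*(1/36015) = -9879/4*1/36015 = -3293/48020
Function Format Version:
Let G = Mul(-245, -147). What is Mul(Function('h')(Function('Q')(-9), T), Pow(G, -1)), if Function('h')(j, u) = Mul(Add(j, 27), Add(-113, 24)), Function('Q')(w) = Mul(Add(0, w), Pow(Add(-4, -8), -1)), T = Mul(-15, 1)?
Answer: Rational(-3293, 48020) ≈ -0.068576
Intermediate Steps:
T = -15
G = 36015
Function('Q')(w) = Mul(Rational(-1, 12), w) (Function('Q')(w) = Mul(w, Pow(-12, -1)) = Mul(w, Rational(-1, 12)) = Mul(Rational(-1, 12), w))
Function('h')(j, u) = Add(-2403, Mul(-89, j)) (Function('h')(j, u) = Mul(Add(27, j), -89) = Add(-2403, Mul(-89, j)))
Mul(Function('h')(Function('Q')(-9), T), Pow(G, -1)) = Mul(Add(-2403, Mul(-89, Mul(Rational(-1, 12), -9))), Pow(36015, -1)) = Mul(Add(-2403, Mul(-89, Rational(3, 4))), Rational(1, 36015)) = Mul(Add(-2403, Rational(-267, 4)), Rational(1, 36015)) = Mul(Rational(-9879, 4), Rational(1, 36015)) = Rational(-3293, 48020)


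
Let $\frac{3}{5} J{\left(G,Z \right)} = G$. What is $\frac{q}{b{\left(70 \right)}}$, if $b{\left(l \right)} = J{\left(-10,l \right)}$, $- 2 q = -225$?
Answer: $- \frac{27}{4} \approx -6.75$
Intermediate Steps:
$J{\left(G,Z \right)} = \frac{5 G}{3}$
$q = \frac{225}{2}$ ($q = \left(- \frac{1}{2}\right) \left(-225\right) = \frac{225}{2} \approx 112.5$)
$b{\left(l \right)} = - \frac{50}{3}$ ($b{\left(l \right)} = \frac{5}{3} \left(-10\right) = - \frac{50}{3}$)
$\frac{q}{b{\left(70 \right)}} = \frac{225}{2 \left(- \frac{50}{3}\right)} = \frac{225}{2} \left(- \frac{3}{50}\right) = - \frac{27}{4}$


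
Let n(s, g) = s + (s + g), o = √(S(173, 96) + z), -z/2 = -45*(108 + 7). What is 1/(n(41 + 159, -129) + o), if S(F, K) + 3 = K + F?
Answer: 271/62825 - 2*√2654/62825 ≈ 0.0026736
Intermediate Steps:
S(F, K) = -3 + F + K (S(F, K) = -3 + (K + F) = -3 + (F + K) = -3 + F + K)
z = 10350 (z = -(-90)*(108 + 7) = -(-90)*115 = -2*(-5175) = 10350)
o = 2*√2654 (o = √((-3 + 173 + 96) + 10350) = √(266 + 10350) = √10616 = 2*√2654 ≈ 103.03)
n(s, g) = g + 2*s (n(s, g) = s + (g + s) = g + 2*s)
1/(n(41 + 159, -129) + o) = 1/((-129 + 2*(41 + 159)) + 2*√2654) = 1/((-129 + 2*200) + 2*√2654) = 1/((-129 + 400) + 2*√2654) = 1/(271 + 2*√2654)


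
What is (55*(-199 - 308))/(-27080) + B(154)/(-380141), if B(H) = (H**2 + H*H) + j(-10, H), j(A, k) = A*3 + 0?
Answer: 1863317125/2058843656 ≈ 0.90503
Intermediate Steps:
j(A, k) = 3*A (j(A, k) = 3*A + 0 = 3*A)
B(H) = -30 + 2*H**2 (B(H) = (H**2 + H*H) + 3*(-10) = (H**2 + H**2) - 30 = 2*H**2 - 30 = -30 + 2*H**2)
(55*(-199 - 308))/(-27080) + B(154)/(-380141) = (55*(-199 - 308))/(-27080) + (-30 + 2*154**2)/(-380141) = (55*(-507))*(-1/27080) + (-30 + 2*23716)*(-1/380141) = -27885*(-1/27080) + (-30 + 47432)*(-1/380141) = 5577/5416 + 47402*(-1/380141) = 5577/5416 - 47402/380141 = 1863317125/2058843656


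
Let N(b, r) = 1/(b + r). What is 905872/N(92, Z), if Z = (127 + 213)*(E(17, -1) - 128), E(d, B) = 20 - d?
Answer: -38416219776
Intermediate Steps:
Z = -42500 (Z = (127 + 213)*((20 - 1*17) - 128) = 340*((20 - 17) - 128) = 340*(3 - 128) = 340*(-125) = -42500)
905872/N(92, Z) = 905872/(1/(92 - 42500)) = 905872/(1/(-42408)) = 905872/(-1/42408) = 905872*(-42408) = -38416219776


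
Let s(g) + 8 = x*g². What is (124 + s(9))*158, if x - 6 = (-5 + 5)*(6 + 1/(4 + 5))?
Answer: 95116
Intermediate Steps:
x = 6 (x = 6 + (-5 + 5)*(6 + 1/(4 + 5)) = 6 + 0*(6 + 1/9) = 6 + 0*(6 + ⅑) = 6 + 0*(55/9) = 6 + 0 = 6)
s(g) = -8 + 6*g²
(124 + s(9))*158 = (124 + (-8 + 6*9²))*158 = (124 + (-8 + 6*81))*158 = (124 + (-8 + 486))*158 = (124 + 478)*158 = 602*158 = 95116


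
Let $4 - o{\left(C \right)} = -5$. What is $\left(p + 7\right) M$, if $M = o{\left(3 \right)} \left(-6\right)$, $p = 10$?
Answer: $-918$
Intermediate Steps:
$o{\left(C \right)} = 9$ ($o{\left(C \right)} = 4 - -5 = 4 + 5 = 9$)
$M = -54$ ($M = 9 \left(-6\right) = -54$)
$\left(p + 7\right) M = \left(10 + 7\right) \left(-54\right) = 17 \left(-54\right) = -918$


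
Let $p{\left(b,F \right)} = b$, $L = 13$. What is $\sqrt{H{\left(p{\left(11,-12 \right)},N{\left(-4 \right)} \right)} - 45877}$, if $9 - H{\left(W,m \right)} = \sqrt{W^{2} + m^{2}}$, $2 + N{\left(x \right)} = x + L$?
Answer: $\sqrt{-45868 - \sqrt{170}} \approx 214.2 i$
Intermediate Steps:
$N{\left(x \right)} = 11 + x$ ($N{\left(x \right)} = -2 + \left(x + 13\right) = -2 + \left(13 + x\right) = 11 + x$)
$H{\left(W,m \right)} = 9 - \sqrt{W^{2} + m^{2}}$
$\sqrt{H{\left(p{\left(11,-12 \right)},N{\left(-4 \right)} \right)} - 45877} = \sqrt{\left(9 - \sqrt{11^{2} + \left(11 - 4\right)^{2}}\right) - 45877} = \sqrt{\left(9 - \sqrt{121 + 7^{2}}\right) - 45877} = \sqrt{\left(9 - \sqrt{121 + 49}\right) - 45877} = \sqrt{\left(9 - \sqrt{170}\right) - 45877} = \sqrt{-45868 - \sqrt{170}}$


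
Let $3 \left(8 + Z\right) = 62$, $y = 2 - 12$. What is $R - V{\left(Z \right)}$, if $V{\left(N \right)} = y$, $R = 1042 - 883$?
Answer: $169$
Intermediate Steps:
$y = -10$
$R = 159$ ($R = 1042 - 883 = 159$)
$Z = \frac{38}{3}$ ($Z = -8 + \frac{1}{3} \cdot 62 = -8 + \frac{62}{3} = \frac{38}{3} \approx 12.667$)
$V{\left(N \right)} = -10$
$R - V{\left(Z \right)} = 159 - -10 = 159 + 10 = 169$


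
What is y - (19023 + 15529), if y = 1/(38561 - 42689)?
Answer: -142630657/4128 ≈ -34552.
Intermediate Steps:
y = -1/4128 (y = 1/(-4128) = -1/4128 ≈ -0.00024225)
y - (19023 + 15529) = -1/4128 - (19023 + 15529) = -1/4128 - 1*34552 = -1/4128 - 34552 = -142630657/4128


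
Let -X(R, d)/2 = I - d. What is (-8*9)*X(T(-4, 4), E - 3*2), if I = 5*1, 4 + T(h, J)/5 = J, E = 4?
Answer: 1008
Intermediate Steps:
T(h, J) = -20 + 5*J
I = 5
X(R, d) = -10 + 2*d (X(R, d) = -2*(5 - d) = -10 + 2*d)
(-8*9)*X(T(-4, 4), E - 3*2) = (-8*9)*(-10 + 2*(4 - 3*2)) = -72*(-10 + 2*(4 - 6)) = -72*(-10 + 2*(-2)) = -72*(-10 - 4) = -72*(-14) = 1008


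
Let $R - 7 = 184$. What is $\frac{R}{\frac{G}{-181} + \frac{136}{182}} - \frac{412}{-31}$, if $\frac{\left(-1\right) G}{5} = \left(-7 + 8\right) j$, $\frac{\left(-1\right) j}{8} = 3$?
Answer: $\frac{98096647}{43028} \approx 2279.8$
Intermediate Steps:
$j = -24$ ($j = \left(-8\right) 3 = -24$)
$R = 191$ ($R = 7 + 184 = 191$)
$G = 120$ ($G = - 5 \left(-7 + 8\right) \left(-24\right) = - 5 \cdot 1 \left(-24\right) = \left(-5\right) \left(-24\right) = 120$)
$\frac{R}{\frac{G}{-181} + \frac{136}{182}} - \frac{412}{-31} = \frac{191}{\frac{120}{-181} + \frac{136}{182}} - \frac{412}{-31} = \frac{191}{120 \left(- \frac{1}{181}\right) + 136 \cdot \frac{1}{182}} - - \frac{412}{31} = \frac{191}{- \frac{120}{181} + \frac{68}{91}} + \frac{412}{31} = \frac{191}{\frac{1388}{16471}} + \frac{412}{31} = 191 \cdot \frac{16471}{1388} + \frac{412}{31} = \frac{3145961}{1388} + \frac{412}{31} = \frac{98096647}{43028}$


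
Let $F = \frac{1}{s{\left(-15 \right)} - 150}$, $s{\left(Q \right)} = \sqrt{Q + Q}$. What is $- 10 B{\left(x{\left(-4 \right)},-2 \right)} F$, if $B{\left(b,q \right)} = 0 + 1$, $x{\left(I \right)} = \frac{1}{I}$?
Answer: $\frac{50}{751} + \frac{i \sqrt{30}}{2253} \approx 0.066578 + 0.0024311 i$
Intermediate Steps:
$B{\left(b,q \right)} = 1$
$s{\left(Q \right)} = \sqrt{2} \sqrt{Q}$ ($s{\left(Q \right)} = \sqrt{2 Q} = \sqrt{2} \sqrt{Q}$)
$F = \frac{1}{-150 + i \sqrt{30}}$ ($F = \frac{1}{\sqrt{2} \sqrt{-15} - 150} = \frac{1}{\sqrt{2} i \sqrt{15} - 150} = \frac{1}{i \sqrt{30} - 150} = \frac{1}{-150 + i \sqrt{30}} \approx -0.0066578 - 0.00024311 i$)
$- 10 B{\left(x{\left(-4 \right)},-2 \right)} F = - 10 \cdot 1 \left(- \frac{5}{751} - \frac{i \sqrt{30}}{22530}\right) = - 10 \left(- \frac{5}{751} - \frac{i \sqrt{30}}{22530}\right) = \frac{50}{751} + \frac{i \sqrt{30}}{2253}$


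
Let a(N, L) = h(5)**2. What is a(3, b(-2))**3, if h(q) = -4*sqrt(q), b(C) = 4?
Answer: 512000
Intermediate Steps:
a(N, L) = 80 (a(N, L) = (-4*sqrt(5))**2 = 80)
a(3, b(-2))**3 = 80**3 = 512000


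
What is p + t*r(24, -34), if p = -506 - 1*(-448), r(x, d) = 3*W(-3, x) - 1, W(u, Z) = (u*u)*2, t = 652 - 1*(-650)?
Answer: 68948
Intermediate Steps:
t = 1302 (t = 652 + 650 = 1302)
W(u, Z) = 2*u² (W(u, Z) = u²*2 = 2*u²)
r(x, d) = 53 (r(x, d) = 3*(2*(-3)²) - 1 = 3*(2*9) - 1 = 3*18 - 1 = 54 - 1 = 53)
p = -58 (p = -506 + 448 = -58)
p + t*r(24, -34) = -58 + 1302*53 = -58 + 69006 = 68948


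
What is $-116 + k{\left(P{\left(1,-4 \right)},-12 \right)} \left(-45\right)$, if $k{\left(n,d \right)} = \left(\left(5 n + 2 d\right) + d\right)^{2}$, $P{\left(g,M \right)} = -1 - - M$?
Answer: $-167561$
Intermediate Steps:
$P{\left(g,M \right)} = -1 + M$
$k{\left(n,d \right)} = \left(3 d + 5 n\right)^{2}$ ($k{\left(n,d \right)} = \left(\left(2 d + 5 n\right) + d\right)^{2} = \left(3 d + 5 n\right)^{2}$)
$-116 + k{\left(P{\left(1,-4 \right)},-12 \right)} \left(-45\right) = -116 + \left(3 \left(-12\right) + 5 \left(-1 - 4\right)\right)^{2} \left(-45\right) = -116 + \left(-36 + 5 \left(-5\right)\right)^{2} \left(-45\right) = -116 + \left(-36 - 25\right)^{2} \left(-45\right) = -116 + \left(-61\right)^{2} \left(-45\right) = -116 + 3721 \left(-45\right) = -116 - 167445 = -167561$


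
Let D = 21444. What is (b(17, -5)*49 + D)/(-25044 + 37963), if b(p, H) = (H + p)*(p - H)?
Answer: 34380/12919 ≈ 2.6612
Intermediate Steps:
(b(17, -5)*49 + D)/(-25044 + 37963) = ((17**2 - 1*(-5)**2)*49 + 21444)/(-25044 + 37963) = ((289 - 1*25)*49 + 21444)/12919 = ((289 - 25)*49 + 21444)*(1/12919) = (264*49 + 21444)*(1/12919) = (12936 + 21444)*(1/12919) = 34380*(1/12919) = 34380/12919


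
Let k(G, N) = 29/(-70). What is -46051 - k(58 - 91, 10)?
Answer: -3223541/70 ≈ -46051.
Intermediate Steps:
k(G, N) = -29/70 (k(G, N) = 29*(-1/70) = -29/70)
-46051 - k(58 - 91, 10) = -46051 - 1*(-29/70) = -46051 + 29/70 = -3223541/70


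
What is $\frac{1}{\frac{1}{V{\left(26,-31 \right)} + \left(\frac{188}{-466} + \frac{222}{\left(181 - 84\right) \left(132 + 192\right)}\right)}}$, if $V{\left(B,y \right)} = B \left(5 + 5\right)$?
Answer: $\frac{316834289}{1220454} \approx 259.6$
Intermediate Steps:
$V{\left(B,y \right)} = 10 B$ ($V{\left(B,y \right)} = B 10 = 10 B$)
$\frac{1}{\frac{1}{V{\left(26,-31 \right)} + \left(\frac{188}{-466} + \frac{222}{\left(181 - 84\right) \left(132 + 192\right)}\right)}} = \frac{1}{\frac{1}{10 \cdot 26 + \left(\frac{188}{-466} + \frac{222}{\left(181 - 84\right) \left(132 + 192\right)}\right)}} = \frac{1}{\frac{1}{260 + \left(188 \left(- \frac{1}{466}\right) + \frac{222}{97 \cdot 324}\right)}} = \frac{1}{\frac{1}{260 - \left(\frac{94}{233} - \frac{222}{31428}\right)}} = \frac{1}{\frac{1}{260 + \left(- \frac{94}{233} + 222 \cdot \frac{1}{31428}\right)}} = \frac{1}{\frac{1}{260 + \left(- \frac{94}{233} + \frac{37}{5238}\right)}} = \frac{1}{\frac{1}{260 - \frac{483751}{1220454}}} = \frac{1}{\frac{1}{\frac{316834289}{1220454}}} = \frac{1}{\frac{1220454}{316834289}} = \frac{316834289}{1220454}$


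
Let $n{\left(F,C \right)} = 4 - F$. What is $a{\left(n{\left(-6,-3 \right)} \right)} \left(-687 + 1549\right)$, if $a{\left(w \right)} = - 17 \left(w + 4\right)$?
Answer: $-205156$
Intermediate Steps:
$a{\left(w \right)} = -68 - 17 w$ ($a{\left(w \right)} = - 17 \left(4 + w\right) = -68 - 17 w$)
$a{\left(n{\left(-6,-3 \right)} \right)} \left(-687 + 1549\right) = \left(-68 - 17 \left(4 - -6\right)\right) \left(-687 + 1549\right) = \left(-68 - 17 \left(4 + 6\right)\right) 862 = \left(-68 - 170\right) 862 = \left(-238\right) 862 = -205156$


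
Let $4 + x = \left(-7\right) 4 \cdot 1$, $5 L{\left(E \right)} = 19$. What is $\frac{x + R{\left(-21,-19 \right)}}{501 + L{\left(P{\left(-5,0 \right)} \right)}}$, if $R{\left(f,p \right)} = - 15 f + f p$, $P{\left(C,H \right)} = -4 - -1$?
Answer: $\frac{1705}{1262} \approx 1.351$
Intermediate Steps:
$P{\left(C,H \right)} = -3$ ($P{\left(C,H \right)} = -4 + 1 = -3$)
$L{\left(E \right)} = \frac{19}{5}$ ($L{\left(E \right)} = \frac{1}{5} \cdot 19 = \frac{19}{5}$)
$x = -32$ ($x = -4 + \left(-7\right) 4 \cdot 1 = -4 - 28 = -32$)
$\frac{x + R{\left(-21,-19 \right)}}{501 + L{\left(P{\left(-5,0 \right)} \right)}} = \frac{-32 - 21 \left(-15 - 19\right)}{501 + \frac{19}{5}} = \frac{-32 - -714}{\frac{2524}{5}} = \left(-32 + 714\right) \frac{5}{2524} = 682 \cdot \frac{5}{2524} = \frac{1705}{1262}$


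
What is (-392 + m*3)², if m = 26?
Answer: 98596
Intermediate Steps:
(-392 + m*3)² = (-392 + 26*3)² = (-392 + 78)² = (-314)² = 98596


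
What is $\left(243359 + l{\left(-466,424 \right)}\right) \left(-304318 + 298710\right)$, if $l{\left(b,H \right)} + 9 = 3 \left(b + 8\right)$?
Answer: $-1357001408$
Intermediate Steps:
$l{\left(b,H \right)} = 15 + 3 b$ ($l{\left(b,H \right)} = -9 + 3 \left(b + 8\right) = -9 + 3 \left(8 + b\right) = -9 + \left(24 + 3 b\right) = 15 + 3 b$)
$\left(243359 + l{\left(-466,424 \right)}\right) \left(-304318 + 298710\right) = \left(243359 + \left(15 + 3 \left(-466\right)\right)\right) \left(-304318 + 298710\right) = \left(243359 + \left(15 - 1398\right)\right) \left(-5608\right) = \left(243359 - 1383\right) \left(-5608\right) = 241976 \left(-5608\right) = -1357001408$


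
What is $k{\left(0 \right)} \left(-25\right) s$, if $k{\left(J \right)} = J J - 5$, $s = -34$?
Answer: $-4250$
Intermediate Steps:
$k{\left(J \right)} = -5 + J^{2}$ ($k{\left(J \right)} = J^{2} - 5 = -5 + J^{2}$)
$k{\left(0 \right)} \left(-25\right) s = \left(-5 + 0^{2}\right) \left(-25\right) \left(-34\right) = \left(-5 + 0\right) \left(-25\right) \left(-34\right) = \left(-5\right) \left(-25\right) \left(-34\right) = 125 \left(-34\right) = -4250$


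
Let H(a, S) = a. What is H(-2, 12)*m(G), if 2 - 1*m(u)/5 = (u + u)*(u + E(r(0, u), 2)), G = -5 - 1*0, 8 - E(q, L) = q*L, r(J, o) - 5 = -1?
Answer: 480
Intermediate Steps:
r(J, o) = 4 (r(J, o) = 5 - 1 = 4)
E(q, L) = 8 - L*q (E(q, L) = 8 - q*L = 8 - L*q)
G = -5 (G = -5 + 0 = -5)
m(u) = 10 - 10*u² (m(u) = 10 - 5*(u + u)*(u + (8 - 1*2*4)) = 10 - 5*2*u*(u + (8 - 8)) = 10 - 5*2*u*(u + 0) = 10 - 5*2*u*u = 10 - 10*u²)
H(-2, 12)*m(G) = -2*(10 - 10*(-5)²) = -2*(10 - 10*25) = -2*(10 - 250) = -2*(-240) = 480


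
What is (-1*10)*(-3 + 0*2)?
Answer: 30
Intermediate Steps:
(-1*10)*(-3 + 0*2) = -10*(-3 + 0) = -10*(-3) = 30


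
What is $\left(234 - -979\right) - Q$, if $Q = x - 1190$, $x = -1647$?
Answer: $4050$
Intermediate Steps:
$Q = -2837$ ($Q = -1647 - 1190 = -2837$)
$\left(234 - -979\right) - Q = \left(234 - -979\right) - -2837 = \left(234 + 979\right) + 2837 = 1213 + 2837 = 4050$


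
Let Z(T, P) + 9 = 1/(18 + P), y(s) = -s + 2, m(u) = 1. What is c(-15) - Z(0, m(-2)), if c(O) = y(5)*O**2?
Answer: -12655/19 ≈ -666.05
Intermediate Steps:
y(s) = 2 - s
c(O) = -3*O**2 (c(O) = (2 - 1*5)*O**2 = (2 - 5)*O**2 = -3*O**2)
Z(T, P) = -9 + 1/(18 + P)
c(-15) - Z(0, m(-2)) = -3*(-15)**2 - (-161 - 9*1)/(18 + 1) = -3*225 - (-161 - 9)/19 = -675 - (-170)/19 = -675 - 1*(-170/19) = -675 + 170/19 = -12655/19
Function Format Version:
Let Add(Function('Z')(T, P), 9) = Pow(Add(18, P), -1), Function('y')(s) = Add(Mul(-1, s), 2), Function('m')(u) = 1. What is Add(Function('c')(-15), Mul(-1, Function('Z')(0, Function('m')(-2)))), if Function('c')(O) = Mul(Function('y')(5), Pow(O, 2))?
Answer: Rational(-12655, 19) ≈ -666.05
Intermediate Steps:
Function('y')(s) = Add(2, Mul(-1, s))
Function('c')(O) = Mul(-3, Pow(O, 2)) (Function('c')(O) = Mul(Add(2, Mul(-1, 5)), Pow(O, 2)) = Mul(Add(2, -5), Pow(O, 2)) = Mul(-3, Pow(O, 2)))
Function('Z')(T, P) = Add(-9, Pow(Add(18, P), -1))
Add(Function('c')(-15), Mul(-1, Function('Z')(0, Function('m')(-2)))) = Add(Mul(-3, Pow(-15, 2)), Mul(-1, Mul(Pow(Add(18, 1), -1), Add(-161, Mul(-9, 1))))) = Add(Mul(-3, 225), Mul(-1, Mul(Pow(19, -1), Add(-161, -9)))) = Add(-675, Mul(-1, Mul(Rational(1, 19), -170))) = Add(-675, Mul(-1, Rational(-170, 19))) = Add(-675, Rational(170, 19)) = Rational(-12655, 19)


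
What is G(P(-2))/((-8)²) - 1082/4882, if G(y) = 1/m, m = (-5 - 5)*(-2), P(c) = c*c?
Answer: -690039/3124480 ≈ -0.22085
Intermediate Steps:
P(c) = c²
m = 20 (m = -10*(-2) = 20)
G(y) = 1/20
G(P(-2))/((-8)²) - 1082/4882 = 1/(20*((-8)²)) - 1082/4882 = (1/20)/64 - 1082*1/4882 = (1/20)*(1/64) - 541/2441 = 1/1280 - 541/2441 = -690039/3124480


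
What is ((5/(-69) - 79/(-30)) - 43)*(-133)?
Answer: 1237033/230 ≈ 5378.4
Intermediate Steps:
((5/(-69) - 79/(-30)) - 43)*(-133) = ((5*(-1/69) - 79*(-1/30)) - 43)*(-133) = ((-5/69 + 79/30) - 43)*(-133) = (589/230 - 43)*(-133) = -9301/230*(-133) = 1237033/230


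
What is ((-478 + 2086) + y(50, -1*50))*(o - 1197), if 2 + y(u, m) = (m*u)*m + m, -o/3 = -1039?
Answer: 242987520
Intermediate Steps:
o = 3117 (o = -3*(-1039) = 3117)
y(u, m) = -2 + m + u*m² (y(u, m) = -2 + ((m*u)*m + m) = -2 + (u*m² + m) = -2 + (m + u*m²) = -2 + m + u*m²)
((-478 + 2086) + y(50, -1*50))*(o - 1197) = ((-478 + 2086) + (-2 - 1*50 + 50*(-1*50)²))*(3117 - 1197) = (1608 + (-2 - 50 + 50*(-50)²))*1920 = (1608 + (-2 - 50 + 50*2500))*1920 = (1608 + (-2 - 50 + 125000))*1920 = (1608 + 124948)*1920 = 126556*1920 = 242987520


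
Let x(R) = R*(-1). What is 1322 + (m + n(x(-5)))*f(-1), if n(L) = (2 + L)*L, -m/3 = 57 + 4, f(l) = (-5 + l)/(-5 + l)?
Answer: 1174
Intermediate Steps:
f(l) = 1
x(R) = -R
m = -183 (m = -3*(57 + 4) = -3*61 = -183)
n(L) = L*(2 + L)
1322 + (m + n(x(-5)))*f(-1) = 1322 + (-183 + (-1*(-5))*(2 - 1*(-5)))*1 = 1322 + (-183 + 5*(2 + 5))*1 = 1322 + (-183 + 5*7)*1 = 1322 + (-183 + 35)*1 = 1322 - 148*1 = 1322 - 148 = 1174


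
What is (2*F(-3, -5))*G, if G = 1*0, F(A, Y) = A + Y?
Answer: 0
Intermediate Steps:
G = 0
(2*F(-3, -5))*G = (2*(-3 - 5))*0 = (2*(-8))*0 = -16*0 = 0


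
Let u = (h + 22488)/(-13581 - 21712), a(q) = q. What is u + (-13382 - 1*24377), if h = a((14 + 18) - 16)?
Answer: -45953479/1217 ≈ -37760.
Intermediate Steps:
h = 16 (h = (14 + 18) - 16 = 32 - 16 = 16)
u = -776/1217 (u = (16 + 22488)/(-13581 - 21712) = 22504/(-35293) = 22504*(-1/35293) = -776/1217 ≈ -0.63763)
u + (-13382 - 1*24377) = -776/1217 + (-13382 - 1*24377) = -776/1217 + (-13382 - 24377) = -776/1217 - 37759 = -45953479/1217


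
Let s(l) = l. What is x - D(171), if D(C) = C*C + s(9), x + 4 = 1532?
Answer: -27722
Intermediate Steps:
x = 1528 (x = -4 + 1532 = 1528)
D(C) = 9 + C² (D(C) = C*C + 9 = C² + 9 = 9 + C²)
x - D(171) = 1528 - (9 + 171²) = 1528 - (9 + 29241) = 1528 - 1*29250 = 1528 - 29250 = -27722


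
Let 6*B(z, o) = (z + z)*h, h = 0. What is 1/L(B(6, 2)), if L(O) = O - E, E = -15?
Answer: 1/15 ≈ 0.066667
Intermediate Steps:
B(z, o) = 0 (B(z, o) = ((z + z)*0)/6 = ((2*z)*0)/6 = (⅙)*0 = 0)
L(O) = 15 + O (L(O) = O - 1*(-15) = O + 15 = 15 + O)
1/L(B(6, 2)) = 1/(15 + 0) = 1/15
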